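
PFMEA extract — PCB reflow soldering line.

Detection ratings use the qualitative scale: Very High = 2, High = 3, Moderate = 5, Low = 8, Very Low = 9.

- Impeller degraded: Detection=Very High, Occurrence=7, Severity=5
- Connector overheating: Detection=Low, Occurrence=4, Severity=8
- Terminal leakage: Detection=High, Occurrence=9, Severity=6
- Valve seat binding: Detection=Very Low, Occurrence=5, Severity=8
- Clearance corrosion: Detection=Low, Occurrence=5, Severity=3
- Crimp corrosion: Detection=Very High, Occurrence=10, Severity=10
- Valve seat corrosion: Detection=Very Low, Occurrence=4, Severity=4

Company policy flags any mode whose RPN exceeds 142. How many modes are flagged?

5

RPN = Severity × Occurrence × Detection:
  Impeller degraded: 5 × 7 × 2 = 70
  Connector overheating: 8 × 4 × 8 = 256
  Terminal leakage: 6 × 9 × 3 = 162
  Valve seat binding: 8 × 5 × 9 = 360
  Clearance corrosion: 3 × 5 × 8 = 120
  Crimp corrosion: 10 × 10 × 2 = 200
  Valve seat corrosion: 4 × 4 × 9 = 144
Modes with RPN > 142: Connector overheating (256), Terminal leakage (162), Valve seat binding (360), Crimp corrosion (200), Valve seat corrosion (144) → 5.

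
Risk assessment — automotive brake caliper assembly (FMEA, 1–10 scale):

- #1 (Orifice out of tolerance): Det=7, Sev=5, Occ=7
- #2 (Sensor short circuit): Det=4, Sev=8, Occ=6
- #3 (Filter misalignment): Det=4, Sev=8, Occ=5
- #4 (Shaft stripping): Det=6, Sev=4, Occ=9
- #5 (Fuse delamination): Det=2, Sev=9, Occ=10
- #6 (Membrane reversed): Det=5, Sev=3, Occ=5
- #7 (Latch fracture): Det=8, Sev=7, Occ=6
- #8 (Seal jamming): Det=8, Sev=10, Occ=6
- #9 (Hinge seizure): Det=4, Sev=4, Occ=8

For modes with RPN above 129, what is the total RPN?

RPN = Severity × Occurrence × Detection:
  #1: 5 × 7 × 7 = 245
  #2: 8 × 6 × 4 = 192
  #3: 8 × 5 × 4 = 160
  #4: 4 × 9 × 6 = 216
  #5: 9 × 10 × 2 = 180
  #6: 3 × 5 × 5 = 75
  #7: 7 × 6 × 8 = 336
  #8: 10 × 6 × 8 = 480
  #9: 4 × 8 × 4 = 128
RPN > 129: #1 (245), #2 (192), #3 (160), #4 (216), #5 (180), #7 (336), #8 (480).
Sum: 245 + 192 + 160 + 216 + 180 + 336 + 480 = 1809.

1809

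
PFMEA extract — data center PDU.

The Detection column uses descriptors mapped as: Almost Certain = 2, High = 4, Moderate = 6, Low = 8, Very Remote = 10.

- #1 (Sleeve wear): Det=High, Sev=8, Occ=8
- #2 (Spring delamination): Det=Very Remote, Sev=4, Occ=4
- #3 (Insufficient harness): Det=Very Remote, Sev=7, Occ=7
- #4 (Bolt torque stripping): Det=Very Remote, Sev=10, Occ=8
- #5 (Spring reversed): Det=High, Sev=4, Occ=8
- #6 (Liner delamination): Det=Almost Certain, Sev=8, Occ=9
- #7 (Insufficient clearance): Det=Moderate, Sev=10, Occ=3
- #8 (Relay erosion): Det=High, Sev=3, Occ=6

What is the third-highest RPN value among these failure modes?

256

RPN = Severity × Occurrence × Detection:
  #1: 8 × 8 × 4 = 256
  #2: 4 × 4 × 10 = 160
  #3: 7 × 7 × 10 = 490
  #4: 10 × 8 × 10 = 800
  #5: 4 × 8 × 4 = 128
  #6: 8 × 9 × 2 = 144
  #7: 10 × 3 × 6 = 180
  #8: 3 × 6 × 4 = 72
Sorted descending: 800, 490, 256, 180, 160, 144, 128, 72.
The third-highest RPN is 256 (#1).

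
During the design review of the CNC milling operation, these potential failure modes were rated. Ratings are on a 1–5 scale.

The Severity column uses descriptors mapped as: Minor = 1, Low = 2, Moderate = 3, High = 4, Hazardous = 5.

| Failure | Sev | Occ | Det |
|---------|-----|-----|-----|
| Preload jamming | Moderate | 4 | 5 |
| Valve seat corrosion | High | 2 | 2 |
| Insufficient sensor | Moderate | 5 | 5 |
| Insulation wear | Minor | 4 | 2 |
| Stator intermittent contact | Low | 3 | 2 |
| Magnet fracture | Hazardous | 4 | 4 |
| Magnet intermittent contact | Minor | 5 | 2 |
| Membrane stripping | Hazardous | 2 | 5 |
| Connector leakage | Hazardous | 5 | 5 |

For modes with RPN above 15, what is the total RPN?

RPN = Severity × Occurrence × Detection:
  Preload jamming: 3 × 4 × 5 = 60
  Valve seat corrosion: 4 × 2 × 2 = 16
  Insufficient sensor: 3 × 5 × 5 = 75
  Insulation wear: 1 × 4 × 2 = 8
  Stator intermittent contact: 2 × 3 × 2 = 12
  Magnet fracture: 5 × 4 × 4 = 80
  Magnet intermittent contact: 1 × 5 × 2 = 10
  Membrane stripping: 5 × 2 × 5 = 50
  Connector leakage: 5 × 5 × 5 = 125
RPN > 15: Preload jamming (60), Valve seat corrosion (16), Insufficient sensor (75), Magnet fracture (80), Membrane stripping (50), Connector leakage (125).
Sum: 60 + 16 + 75 + 80 + 50 + 125 = 406.

406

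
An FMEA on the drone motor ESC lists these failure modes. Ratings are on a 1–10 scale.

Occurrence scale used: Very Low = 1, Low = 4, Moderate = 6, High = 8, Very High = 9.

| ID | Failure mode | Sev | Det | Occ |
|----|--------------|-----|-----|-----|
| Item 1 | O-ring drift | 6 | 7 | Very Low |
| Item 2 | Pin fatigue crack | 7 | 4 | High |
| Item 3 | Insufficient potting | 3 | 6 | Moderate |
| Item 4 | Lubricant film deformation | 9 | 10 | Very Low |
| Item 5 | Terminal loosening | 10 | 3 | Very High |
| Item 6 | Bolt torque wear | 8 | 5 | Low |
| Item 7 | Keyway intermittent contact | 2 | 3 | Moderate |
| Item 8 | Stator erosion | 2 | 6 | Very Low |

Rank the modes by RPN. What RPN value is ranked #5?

90

RPN = Severity × Occurrence × Detection:
  Item 1: 6 × 1 × 7 = 42
  Item 2: 7 × 8 × 4 = 224
  Item 3: 3 × 6 × 6 = 108
  Item 4: 9 × 1 × 10 = 90
  Item 5: 10 × 9 × 3 = 270
  Item 6: 8 × 4 × 5 = 160
  Item 7: 2 × 6 × 3 = 36
  Item 8: 2 × 1 × 6 = 12
Sorted descending: 270, 224, 160, 108, 90, 42, 36, 12.
The fifth-highest RPN is 90 (Item 4).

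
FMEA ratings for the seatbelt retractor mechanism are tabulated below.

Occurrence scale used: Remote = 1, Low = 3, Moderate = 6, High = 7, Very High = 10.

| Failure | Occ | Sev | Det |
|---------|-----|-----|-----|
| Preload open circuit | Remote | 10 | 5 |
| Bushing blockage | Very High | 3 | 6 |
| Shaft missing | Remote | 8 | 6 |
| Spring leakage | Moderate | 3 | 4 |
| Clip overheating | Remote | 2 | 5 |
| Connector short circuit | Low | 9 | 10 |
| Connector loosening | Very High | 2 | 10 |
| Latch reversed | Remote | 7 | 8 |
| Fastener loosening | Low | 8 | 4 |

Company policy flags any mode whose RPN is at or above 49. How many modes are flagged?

7

RPN = Severity × Occurrence × Detection:
  Preload open circuit: 10 × 1 × 5 = 50
  Bushing blockage: 3 × 10 × 6 = 180
  Shaft missing: 8 × 1 × 6 = 48
  Spring leakage: 3 × 6 × 4 = 72
  Clip overheating: 2 × 1 × 5 = 10
  Connector short circuit: 9 × 3 × 10 = 270
  Connector loosening: 2 × 10 × 10 = 200
  Latch reversed: 7 × 1 × 8 = 56
  Fastener loosening: 8 × 3 × 4 = 96
Modes with RPN ≥ 49: Preload open circuit (50), Bushing blockage (180), Spring leakage (72), Connector short circuit (270), Connector loosening (200), Latch reversed (56), Fastener loosening (96) → 7.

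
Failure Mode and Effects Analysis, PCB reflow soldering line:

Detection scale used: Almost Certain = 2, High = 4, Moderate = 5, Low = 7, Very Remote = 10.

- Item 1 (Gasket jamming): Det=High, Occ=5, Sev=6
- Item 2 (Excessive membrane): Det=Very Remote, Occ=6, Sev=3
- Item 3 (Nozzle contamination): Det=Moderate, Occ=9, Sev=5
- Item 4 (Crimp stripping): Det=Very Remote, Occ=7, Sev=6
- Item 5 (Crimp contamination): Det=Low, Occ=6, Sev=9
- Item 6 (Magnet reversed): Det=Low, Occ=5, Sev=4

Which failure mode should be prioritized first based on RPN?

Item 4

RPN = Severity × Occurrence × Detection:
  Item 1: 6 × 5 × 4 = 120
  Item 2: 3 × 6 × 10 = 180
  Item 3: 5 × 9 × 5 = 225
  Item 4: 6 × 7 × 10 = 420
  Item 5: 9 × 6 × 7 = 378
  Item 6: 4 × 5 × 7 = 140
Highest RPN is 420 → Item 4.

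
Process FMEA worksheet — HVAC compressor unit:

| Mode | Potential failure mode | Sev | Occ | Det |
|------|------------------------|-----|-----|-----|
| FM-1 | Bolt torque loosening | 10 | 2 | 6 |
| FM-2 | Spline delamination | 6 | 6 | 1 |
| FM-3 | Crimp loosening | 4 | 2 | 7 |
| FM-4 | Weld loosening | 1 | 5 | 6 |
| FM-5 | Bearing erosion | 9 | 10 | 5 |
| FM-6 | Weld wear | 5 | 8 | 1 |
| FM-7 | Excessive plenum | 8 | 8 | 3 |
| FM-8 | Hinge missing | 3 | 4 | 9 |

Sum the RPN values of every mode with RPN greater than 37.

966

RPN = Severity × Occurrence × Detection:
  FM-1: 10 × 2 × 6 = 120
  FM-2: 6 × 6 × 1 = 36
  FM-3: 4 × 2 × 7 = 56
  FM-4: 1 × 5 × 6 = 30
  FM-5: 9 × 10 × 5 = 450
  FM-6: 5 × 8 × 1 = 40
  FM-7: 8 × 8 × 3 = 192
  FM-8: 3 × 4 × 9 = 108
RPN > 37: FM-1 (120), FM-3 (56), FM-5 (450), FM-6 (40), FM-7 (192), FM-8 (108).
Sum: 120 + 56 + 450 + 40 + 192 + 108 = 966.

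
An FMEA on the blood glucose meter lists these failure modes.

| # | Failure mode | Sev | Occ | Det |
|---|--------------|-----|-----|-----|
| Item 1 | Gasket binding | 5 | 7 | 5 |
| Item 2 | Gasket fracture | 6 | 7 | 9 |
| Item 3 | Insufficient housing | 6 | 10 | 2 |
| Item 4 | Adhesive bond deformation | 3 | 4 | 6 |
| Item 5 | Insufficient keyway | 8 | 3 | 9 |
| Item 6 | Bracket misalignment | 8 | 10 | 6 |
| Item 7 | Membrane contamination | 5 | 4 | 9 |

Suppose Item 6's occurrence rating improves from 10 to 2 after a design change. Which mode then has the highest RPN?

RPN = Severity × Occurrence × Detection:
  Item 1: 5 × 7 × 5 = 175
  Item 2: 6 × 7 × 9 = 378
  Item 3: 6 × 10 × 2 = 120
  Item 4: 3 × 4 × 6 = 72
  Item 5: 8 × 3 × 9 = 216
  Item 6: 8 × 10 × 6 = 480
  Item 7: 5 × 4 × 9 = 180
After action: Item 6 → 8 × 2 × 6 = 96.
Revised RPNs: Item 2=378, Item 5=216, Item 7=180, Item 1=175, Item 3=120, Item 6=96, Item 4=72.
Highest is now Item 2 (378).

Item 2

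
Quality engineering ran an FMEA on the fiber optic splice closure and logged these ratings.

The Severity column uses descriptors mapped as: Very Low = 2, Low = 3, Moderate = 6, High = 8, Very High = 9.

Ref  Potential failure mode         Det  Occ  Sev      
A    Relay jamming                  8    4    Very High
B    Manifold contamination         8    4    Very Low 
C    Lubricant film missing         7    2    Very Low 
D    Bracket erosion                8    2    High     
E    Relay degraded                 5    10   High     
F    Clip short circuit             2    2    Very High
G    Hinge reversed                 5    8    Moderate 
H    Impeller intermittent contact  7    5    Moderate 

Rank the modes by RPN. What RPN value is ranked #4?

210

RPN = Severity × Occurrence × Detection:
  A: 9 × 4 × 8 = 288
  B: 2 × 4 × 8 = 64
  C: 2 × 2 × 7 = 28
  D: 8 × 2 × 8 = 128
  E: 8 × 10 × 5 = 400
  F: 9 × 2 × 2 = 36
  G: 6 × 8 × 5 = 240
  H: 6 × 5 × 7 = 210
Sorted descending: 400, 288, 240, 210, 128, 64, 36, 28.
The fourth-highest RPN is 210 (H).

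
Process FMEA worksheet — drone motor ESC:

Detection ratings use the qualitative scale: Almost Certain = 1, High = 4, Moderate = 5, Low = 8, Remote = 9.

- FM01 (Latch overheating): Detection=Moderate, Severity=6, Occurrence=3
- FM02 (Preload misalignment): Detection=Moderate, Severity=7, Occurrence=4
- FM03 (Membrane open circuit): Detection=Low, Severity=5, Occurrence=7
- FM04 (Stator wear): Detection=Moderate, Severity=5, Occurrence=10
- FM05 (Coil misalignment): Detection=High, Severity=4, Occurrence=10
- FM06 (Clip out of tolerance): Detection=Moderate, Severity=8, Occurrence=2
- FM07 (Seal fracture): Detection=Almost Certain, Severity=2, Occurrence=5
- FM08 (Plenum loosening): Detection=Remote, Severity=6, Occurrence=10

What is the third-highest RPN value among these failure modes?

RPN = Severity × Occurrence × Detection:
  FM01: 6 × 3 × 5 = 90
  FM02: 7 × 4 × 5 = 140
  FM03: 5 × 7 × 8 = 280
  FM04: 5 × 10 × 5 = 250
  FM05: 4 × 10 × 4 = 160
  FM06: 8 × 2 × 5 = 80
  FM07: 2 × 5 × 1 = 10
  FM08: 6 × 10 × 9 = 540
Sorted descending: 540, 280, 250, 160, 140, 90, 80, 10.
The third-highest RPN is 250 (FM04).

250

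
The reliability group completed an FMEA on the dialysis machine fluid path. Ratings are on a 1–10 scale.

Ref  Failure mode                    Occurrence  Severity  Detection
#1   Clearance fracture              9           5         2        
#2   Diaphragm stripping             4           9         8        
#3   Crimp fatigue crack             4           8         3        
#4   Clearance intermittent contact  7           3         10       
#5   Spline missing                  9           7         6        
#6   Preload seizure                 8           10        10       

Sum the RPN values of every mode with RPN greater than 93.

RPN = Severity × Occurrence × Detection:
  #1: 5 × 9 × 2 = 90
  #2: 9 × 4 × 8 = 288
  #3: 8 × 4 × 3 = 96
  #4: 3 × 7 × 10 = 210
  #5: 7 × 9 × 6 = 378
  #6: 10 × 8 × 10 = 800
RPN > 93: #2 (288), #3 (96), #4 (210), #5 (378), #6 (800).
Sum: 288 + 96 + 210 + 378 + 800 = 1772.

1772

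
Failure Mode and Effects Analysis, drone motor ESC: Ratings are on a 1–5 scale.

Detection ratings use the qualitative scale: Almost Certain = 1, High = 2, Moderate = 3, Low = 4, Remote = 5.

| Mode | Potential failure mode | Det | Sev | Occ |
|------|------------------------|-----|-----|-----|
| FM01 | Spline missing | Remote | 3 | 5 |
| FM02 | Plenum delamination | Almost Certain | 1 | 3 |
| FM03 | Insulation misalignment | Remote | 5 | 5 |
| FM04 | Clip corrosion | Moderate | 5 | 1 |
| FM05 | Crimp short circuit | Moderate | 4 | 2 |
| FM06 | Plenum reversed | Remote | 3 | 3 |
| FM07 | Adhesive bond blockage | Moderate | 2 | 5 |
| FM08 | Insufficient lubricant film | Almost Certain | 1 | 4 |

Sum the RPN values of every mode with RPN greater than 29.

275

RPN = Severity × Occurrence × Detection:
  FM01: 3 × 5 × 5 = 75
  FM02: 1 × 3 × 1 = 3
  FM03: 5 × 5 × 5 = 125
  FM04: 5 × 1 × 3 = 15
  FM05: 4 × 2 × 3 = 24
  FM06: 3 × 3 × 5 = 45
  FM07: 2 × 5 × 3 = 30
  FM08: 1 × 4 × 1 = 4
RPN > 29: FM01 (75), FM03 (125), FM06 (45), FM07 (30).
Sum: 75 + 125 + 45 + 30 = 275.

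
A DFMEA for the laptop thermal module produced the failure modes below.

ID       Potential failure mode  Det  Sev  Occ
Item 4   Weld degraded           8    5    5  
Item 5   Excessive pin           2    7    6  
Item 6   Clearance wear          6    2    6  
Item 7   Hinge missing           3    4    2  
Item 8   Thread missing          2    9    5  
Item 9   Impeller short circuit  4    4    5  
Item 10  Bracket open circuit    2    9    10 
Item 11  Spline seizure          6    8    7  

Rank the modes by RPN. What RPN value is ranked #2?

200

RPN = Severity × Occurrence × Detection:
  Item 4: 5 × 5 × 8 = 200
  Item 5: 7 × 6 × 2 = 84
  Item 6: 2 × 6 × 6 = 72
  Item 7: 4 × 2 × 3 = 24
  Item 8: 9 × 5 × 2 = 90
  Item 9: 4 × 5 × 4 = 80
  Item 10: 9 × 10 × 2 = 180
  Item 11: 8 × 7 × 6 = 336
Sorted descending: 336, 200, 180, 90, 84, 80, 72, 24.
The second-highest RPN is 200 (Item 4).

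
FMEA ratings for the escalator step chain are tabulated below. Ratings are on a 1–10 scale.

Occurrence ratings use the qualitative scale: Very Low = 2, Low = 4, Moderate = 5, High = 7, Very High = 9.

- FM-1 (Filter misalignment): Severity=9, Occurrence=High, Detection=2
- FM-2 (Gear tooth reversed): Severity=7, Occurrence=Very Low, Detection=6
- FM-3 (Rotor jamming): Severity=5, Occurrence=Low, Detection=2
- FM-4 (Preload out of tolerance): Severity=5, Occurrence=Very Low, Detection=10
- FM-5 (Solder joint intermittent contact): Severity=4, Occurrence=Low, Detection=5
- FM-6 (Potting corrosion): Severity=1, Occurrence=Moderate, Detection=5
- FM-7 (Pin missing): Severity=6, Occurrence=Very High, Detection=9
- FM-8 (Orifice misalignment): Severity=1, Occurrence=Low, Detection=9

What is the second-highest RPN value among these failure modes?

RPN = Severity × Occurrence × Detection:
  FM-1: 9 × 7 × 2 = 126
  FM-2: 7 × 2 × 6 = 84
  FM-3: 5 × 4 × 2 = 40
  FM-4: 5 × 2 × 10 = 100
  FM-5: 4 × 4 × 5 = 80
  FM-6: 1 × 5 × 5 = 25
  FM-7: 6 × 9 × 9 = 486
  FM-8: 1 × 4 × 9 = 36
Sorted descending: 486, 126, 100, 84, 80, 40, 36, 25.
The second-highest RPN is 126 (FM-1).

126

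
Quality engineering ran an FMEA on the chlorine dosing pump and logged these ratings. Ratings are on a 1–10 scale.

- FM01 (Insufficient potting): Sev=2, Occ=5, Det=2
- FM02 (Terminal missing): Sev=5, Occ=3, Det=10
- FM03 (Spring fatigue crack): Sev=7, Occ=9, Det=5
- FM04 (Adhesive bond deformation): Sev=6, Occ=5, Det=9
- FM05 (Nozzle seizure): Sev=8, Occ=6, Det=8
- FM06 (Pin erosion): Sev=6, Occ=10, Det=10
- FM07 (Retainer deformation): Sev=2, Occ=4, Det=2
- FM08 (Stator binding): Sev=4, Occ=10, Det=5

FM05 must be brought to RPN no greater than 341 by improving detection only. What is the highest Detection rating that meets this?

FM05: S=8, O=6, D=8 → current RPN = 384.
Fixed product = 48. Need 48 × D ≤ 341, so D ≤ 341/48 = 7.10.
Maximum integer Detection rating = 7 (gives RPN 336; D=8 would give 384 > 341).

7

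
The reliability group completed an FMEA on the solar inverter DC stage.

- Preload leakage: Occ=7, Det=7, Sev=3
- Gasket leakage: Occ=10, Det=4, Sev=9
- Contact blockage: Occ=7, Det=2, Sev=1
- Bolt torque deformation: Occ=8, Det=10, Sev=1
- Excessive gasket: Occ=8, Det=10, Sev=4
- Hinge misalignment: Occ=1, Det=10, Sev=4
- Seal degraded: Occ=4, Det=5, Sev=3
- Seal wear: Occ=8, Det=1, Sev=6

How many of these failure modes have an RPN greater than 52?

5

RPN = Severity × Occurrence × Detection:
  Preload leakage: 3 × 7 × 7 = 147
  Gasket leakage: 9 × 10 × 4 = 360
  Contact blockage: 1 × 7 × 2 = 14
  Bolt torque deformation: 1 × 8 × 10 = 80
  Excessive gasket: 4 × 8 × 10 = 320
  Hinge misalignment: 4 × 1 × 10 = 40
  Seal degraded: 3 × 4 × 5 = 60
  Seal wear: 6 × 8 × 1 = 48
Modes with RPN > 52: Preload leakage (147), Gasket leakage (360), Bolt torque deformation (80), Excessive gasket (320), Seal degraded (60) → 5.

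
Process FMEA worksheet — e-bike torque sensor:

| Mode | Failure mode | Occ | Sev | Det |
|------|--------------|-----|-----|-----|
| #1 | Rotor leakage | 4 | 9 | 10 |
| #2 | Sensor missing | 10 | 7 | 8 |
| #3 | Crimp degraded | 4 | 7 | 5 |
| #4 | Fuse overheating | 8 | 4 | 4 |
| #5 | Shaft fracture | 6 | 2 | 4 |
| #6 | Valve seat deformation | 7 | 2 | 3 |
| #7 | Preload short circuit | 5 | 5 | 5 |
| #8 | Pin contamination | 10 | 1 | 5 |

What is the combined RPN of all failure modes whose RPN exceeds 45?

RPN = Severity × Occurrence × Detection:
  #1: 9 × 4 × 10 = 360
  #2: 7 × 10 × 8 = 560
  #3: 7 × 4 × 5 = 140
  #4: 4 × 8 × 4 = 128
  #5: 2 × 6 × 4 = 48
  #6: 2 × 7 × 3 = 42
  #7: 5 × 5 × 5 = 125
  #8: 1 × 10 × 5 = 50
RPN > 45: #1 (360), #2 (560), #3 (140), #4 (128), #5 (48), #7 (125), #8 (50).
Sum: 360 + 560 + 140 + 128 + 48 + 125 + 50 = 1411.

1411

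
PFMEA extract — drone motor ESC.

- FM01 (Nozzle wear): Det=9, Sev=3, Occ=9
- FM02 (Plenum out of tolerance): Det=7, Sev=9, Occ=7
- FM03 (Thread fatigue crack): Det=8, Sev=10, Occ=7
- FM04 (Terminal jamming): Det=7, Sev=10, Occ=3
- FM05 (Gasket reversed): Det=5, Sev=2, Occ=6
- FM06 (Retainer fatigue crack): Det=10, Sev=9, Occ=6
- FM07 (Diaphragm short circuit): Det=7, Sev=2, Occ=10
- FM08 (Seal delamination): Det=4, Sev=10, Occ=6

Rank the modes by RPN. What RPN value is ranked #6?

RPN = Severity × Occurrence × Detection:
  FM01: 3 × 9 × 9 = 243
  FM02: 9 × 7 × 7 = 441
  FM03: 10 × 7 × 8 = 560
  FM04: 10 × 3 × 7 = 210
  FM05: 2 × 6 × 5 = 60
  FM06: 9 × 6 × 10 = 540
  FM07: 2 × 10 × 7 = 140
  FM08: 10 × 6 × 4 = 240
Sorted descending: 560, 540, 441, 243, 240, 210, 140, 60.
The sixth-highest RPN is 210 (FM04).

210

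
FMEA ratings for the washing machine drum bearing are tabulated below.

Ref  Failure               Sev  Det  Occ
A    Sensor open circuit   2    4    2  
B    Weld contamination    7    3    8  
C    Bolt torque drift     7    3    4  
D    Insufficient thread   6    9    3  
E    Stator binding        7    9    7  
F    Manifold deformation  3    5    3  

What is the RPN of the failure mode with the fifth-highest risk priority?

RPN = Severity × Occurrence × Detection:
  A: 2 × 2 × 4 = 16
  B: 7 × 8 × 3 = 168
  C: 7 × 4 × 3 = 84
  D: 6 × 3 × 9 = 162
  E: 7 × 7 × 9 = 441
  F: 3 × 3 × 5 = 45
Sorted descending: 441, 168, 162, 84, 45, 16.
The fifth-highest RPN is 45 (F).

45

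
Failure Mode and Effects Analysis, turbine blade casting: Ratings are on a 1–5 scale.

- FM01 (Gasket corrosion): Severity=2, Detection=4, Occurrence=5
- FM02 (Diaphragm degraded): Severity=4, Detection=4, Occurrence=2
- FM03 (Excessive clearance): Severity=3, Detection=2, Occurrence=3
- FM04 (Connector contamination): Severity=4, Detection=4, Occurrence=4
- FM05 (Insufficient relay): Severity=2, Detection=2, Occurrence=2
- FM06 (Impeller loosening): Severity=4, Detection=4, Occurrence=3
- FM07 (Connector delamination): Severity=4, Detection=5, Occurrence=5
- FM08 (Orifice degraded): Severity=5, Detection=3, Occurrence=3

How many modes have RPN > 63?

2

RPN = Severity × Occurrence × Detection:
  FM01: 2 × 5 × 4 = 40
  FM02: 4 × 2 × 4 = 32
  FM03: 3 × 3 × 2 = 18
  FM04: 4 × 4 × 4 = 64
  FM05: 2 × 2 × 2 = 8
  FM06: 4 × 3 × 4 = 48
  FM07: 4 × 5 × 5 = 100
  FM08: 5 × 3 × 3 = 45
Modes with RPN > 63: FM04 (64), FM07 (100) → 2.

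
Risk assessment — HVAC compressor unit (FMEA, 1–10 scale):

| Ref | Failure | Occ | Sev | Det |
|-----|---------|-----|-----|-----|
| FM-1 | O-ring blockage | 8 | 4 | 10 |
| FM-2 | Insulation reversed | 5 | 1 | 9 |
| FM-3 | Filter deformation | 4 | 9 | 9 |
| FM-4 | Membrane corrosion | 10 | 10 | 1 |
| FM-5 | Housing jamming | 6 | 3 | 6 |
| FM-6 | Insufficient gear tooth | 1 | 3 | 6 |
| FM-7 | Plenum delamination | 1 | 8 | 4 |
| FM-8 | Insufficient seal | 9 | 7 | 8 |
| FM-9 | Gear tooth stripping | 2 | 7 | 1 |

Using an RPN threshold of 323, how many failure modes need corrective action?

RPN = Severity × Occurrence × Detection:
  FM-1: 4 × 8 × 10 = 320
  FM-2: 1 × 5 × 9 = 45
  FM-3: 9 × 4 × 9 = 324
  FM-4: 10 × 10 × 1 = 100
  FM-5: 3 × 6 × 6 = 108
  FM-6: 3 × 1 × 6 = 18
  FM-7: 8 × 1 × 4 = 32
  FM-8: 7 × 9 × 8 = 504
  FM-9: 7 × 2 × 1 = 14
Modes with RPN ≥ 323: FM-3 (324), FM-8 (504) → 2.

2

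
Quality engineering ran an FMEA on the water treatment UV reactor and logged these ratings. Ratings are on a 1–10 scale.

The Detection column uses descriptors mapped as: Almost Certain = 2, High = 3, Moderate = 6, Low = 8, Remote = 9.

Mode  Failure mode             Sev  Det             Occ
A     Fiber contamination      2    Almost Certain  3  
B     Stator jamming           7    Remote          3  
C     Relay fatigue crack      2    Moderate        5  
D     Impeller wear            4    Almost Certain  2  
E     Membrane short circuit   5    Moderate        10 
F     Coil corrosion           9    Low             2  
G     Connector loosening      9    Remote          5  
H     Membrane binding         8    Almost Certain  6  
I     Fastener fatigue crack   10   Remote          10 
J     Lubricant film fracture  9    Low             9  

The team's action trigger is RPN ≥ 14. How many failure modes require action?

9

RPN = Severity × Occurrence × Detection:
  A: 2 × 3 × 2 = 12
  B: 7 × 3 × 9 = 189
  C: 2 × 5 × 6 = 60
  D: 4 × 2 × 2 = 16
  E: 5 × 10 × 6 = 300
  F: 9 × 2 × 8 = 144
  G: 9 × 5 × 9 = 405
  H: 8 × 6 × 2 = 96
  I: 10 × 10 × 9 = 900
  J: 9 × 9 × 8 = 648
Modes with RPN ≥ 14: B (189), C (60), D (16), E (300), F (144), G (405), H (96), I (900), J (648) → 9.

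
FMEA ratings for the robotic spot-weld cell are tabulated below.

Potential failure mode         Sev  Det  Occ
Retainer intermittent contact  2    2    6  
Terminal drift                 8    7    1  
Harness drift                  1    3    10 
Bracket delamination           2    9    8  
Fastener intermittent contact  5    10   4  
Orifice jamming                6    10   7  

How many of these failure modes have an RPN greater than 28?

RPN = Severity × Occurrence × Detection:
  Retainer intermittent contact: 2 × 6 × 2 = 24
  Terminal drift: 8 × 1 × 7 = 56
  Harness drift: 1 × 10 × 3 = 30
  Bracket delamination: 2 × 8 × 9 = 144
  Fastener intermittent contact: 5 × 4 × 10 = 200
  Orifice jamming: 6 × 7 × 10 = 420
Modes with RPN > 28: Terminal drift (56), Harness drift (30), Bracket delamination (144), Fastener intermittent contact (200), Orifice jamming (420) → 5.

5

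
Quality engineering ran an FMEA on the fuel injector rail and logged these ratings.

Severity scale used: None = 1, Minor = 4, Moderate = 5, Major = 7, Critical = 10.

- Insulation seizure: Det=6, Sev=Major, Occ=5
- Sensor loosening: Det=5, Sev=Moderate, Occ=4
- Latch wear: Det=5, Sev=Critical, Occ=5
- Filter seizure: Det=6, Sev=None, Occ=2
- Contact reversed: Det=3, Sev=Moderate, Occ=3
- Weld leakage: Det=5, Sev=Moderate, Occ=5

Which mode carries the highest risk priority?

RPN = Severity × Occurrence × Detection:
  Insulation seizure: 7 × 5 × 6 = 210
  Sensor loosening: 5 × 4 × 5 = 100
  Latch wear: 10 × 5 × 5 = 250
  Filter seizure: 1 × 2 × 6 = 12
  Contact reversed: 5 × 3 × 3 = 45
  Weld leakage: 5 × 5 × 5 = 125
Highest RPN is 250 → Latch wear.

Latch wear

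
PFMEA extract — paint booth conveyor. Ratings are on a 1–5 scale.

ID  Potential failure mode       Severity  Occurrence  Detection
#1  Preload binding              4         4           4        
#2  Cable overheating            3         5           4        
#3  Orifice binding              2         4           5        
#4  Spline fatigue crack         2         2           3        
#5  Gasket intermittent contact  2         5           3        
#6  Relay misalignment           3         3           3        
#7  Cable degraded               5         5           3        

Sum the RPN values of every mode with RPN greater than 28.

269

RPN = Severity × Occurrence × Detection:
  #1: 4 × 4 × 4 = 64
  #2: 3 × 5 × 4 = 60
  #3: 2 × 4 × 5 = 40
  #4: 2 × 2 × 3 = 12
  #5: 2 × 5 × 3 = 30
  #6: 3 × 3 × 3 = 27
  #7: 5 × 5 × 3 = 75
RPN > 28: #1 (64), #2 (60), #3 (40), #5 (30), #7 (75).
Sum: 64 + 60 + 40 + 30 + 75 = 269.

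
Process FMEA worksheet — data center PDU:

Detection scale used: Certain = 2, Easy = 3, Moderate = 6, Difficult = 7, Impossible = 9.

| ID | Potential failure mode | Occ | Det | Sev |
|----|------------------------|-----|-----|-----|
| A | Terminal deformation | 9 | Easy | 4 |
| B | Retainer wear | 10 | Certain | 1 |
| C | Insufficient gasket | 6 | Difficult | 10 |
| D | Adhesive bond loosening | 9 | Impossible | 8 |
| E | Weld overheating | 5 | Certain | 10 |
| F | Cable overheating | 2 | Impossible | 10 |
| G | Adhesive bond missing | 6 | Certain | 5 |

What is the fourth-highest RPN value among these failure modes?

108

RPN = Severity × Occurrence × Detection:
  A: 4 × 9 × 3 = 108
  B: 1 × 10 × 2 = 20
  C: 10 × 6 × 7 = 420
  D: 8 × 9 × 9 = 648
  E: 10 × 5 × 2 = 100
  F: 10 × 2 × 9 = 180
  G: 5 × 6 × 2 = 60
Sorted descending: 648, 420, 180, 108, 100, 60, 20.
The fourth-highest RPN is 108 (A).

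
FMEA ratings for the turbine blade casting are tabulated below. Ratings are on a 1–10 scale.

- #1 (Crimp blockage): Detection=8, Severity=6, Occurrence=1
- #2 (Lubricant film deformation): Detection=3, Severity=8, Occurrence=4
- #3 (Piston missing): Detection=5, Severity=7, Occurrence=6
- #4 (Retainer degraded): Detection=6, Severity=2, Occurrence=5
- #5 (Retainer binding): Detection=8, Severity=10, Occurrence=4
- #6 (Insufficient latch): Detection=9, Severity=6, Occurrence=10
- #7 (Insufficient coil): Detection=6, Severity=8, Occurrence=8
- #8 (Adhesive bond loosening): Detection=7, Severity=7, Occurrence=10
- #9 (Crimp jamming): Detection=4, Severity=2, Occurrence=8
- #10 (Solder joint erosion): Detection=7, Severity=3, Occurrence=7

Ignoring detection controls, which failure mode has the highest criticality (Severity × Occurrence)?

#8

Criticality = Severity × Occurrence:
  #1: 6 × 1 = 6
  #2: 8 × 4 = 32
  #3: 7 × 6 = 42
  #4: 2 × 5 = 10
  #5: 10 × 4 = 40
  #6: 6 × 10 = 60
  #7: 8 × 8 = 64
  #8: 7 × 10 = 70
  #9: 2 × 8 = 16
  #10: 3 × 7 = 21
Highest criticality is 70 → #8.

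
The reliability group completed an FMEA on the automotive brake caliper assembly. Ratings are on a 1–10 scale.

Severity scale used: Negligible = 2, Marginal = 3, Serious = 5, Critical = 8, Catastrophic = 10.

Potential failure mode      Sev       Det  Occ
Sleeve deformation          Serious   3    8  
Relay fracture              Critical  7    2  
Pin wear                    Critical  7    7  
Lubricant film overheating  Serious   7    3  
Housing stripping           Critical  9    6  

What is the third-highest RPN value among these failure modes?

120

RPN = Severity × Occurrence × Detection:
  Sleeve deformation: 5 × 8 × 3 = 120
  Relay fracture: 8 × 2 × 7 = 112
  Pin wear: 8 × 7 × 7 = 392
  Lubricant film overheating: 5 × 3 × 7 = 105
  Housing stripping: 8 × 6 × 9 = 432
Sorted descending: 432, 392, 120, 112, 105.
The third-highest RPN is 120 (Sleeve deformation).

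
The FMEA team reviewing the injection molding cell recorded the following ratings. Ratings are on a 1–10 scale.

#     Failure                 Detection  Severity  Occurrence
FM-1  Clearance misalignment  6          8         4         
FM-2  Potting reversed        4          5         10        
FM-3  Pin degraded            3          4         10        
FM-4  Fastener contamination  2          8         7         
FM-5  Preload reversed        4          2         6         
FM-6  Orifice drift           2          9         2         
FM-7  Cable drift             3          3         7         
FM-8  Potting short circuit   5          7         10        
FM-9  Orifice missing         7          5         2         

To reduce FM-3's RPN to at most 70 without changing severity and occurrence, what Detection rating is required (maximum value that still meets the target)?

1

FM-3: S=4, O=10, D=3 → current RPN = 120.
Fixed product = 40. Need 40 × D ≤ 70, so D ≤ 70/40 = 1.75.
Maximum integer Detection rating = 1 (gives RPN 40; D=2 would give 80 > 70).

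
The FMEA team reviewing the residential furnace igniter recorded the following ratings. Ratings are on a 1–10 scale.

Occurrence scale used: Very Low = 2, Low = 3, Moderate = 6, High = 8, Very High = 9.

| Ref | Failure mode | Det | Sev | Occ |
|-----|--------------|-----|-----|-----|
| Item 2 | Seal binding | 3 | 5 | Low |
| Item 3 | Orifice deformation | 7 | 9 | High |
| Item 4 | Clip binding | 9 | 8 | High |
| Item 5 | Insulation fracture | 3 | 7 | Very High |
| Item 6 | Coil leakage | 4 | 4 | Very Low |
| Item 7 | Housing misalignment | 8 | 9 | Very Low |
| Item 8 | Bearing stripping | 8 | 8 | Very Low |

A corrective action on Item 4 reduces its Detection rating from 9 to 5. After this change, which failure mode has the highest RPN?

RPN = Severity × Occurrence × Detection:
  Item 2: 5 × 3 × 3 = 45
  Item 3: 9 × 8 × 7 = 504
  Item 4: 8 × 8 × 9 = 576
  Item 5: 7 × 9 × 3 = 189
  Item 6: 4 × 2 × 4 = 32
  Item 7: 9 × 2 × 8 = 144
  Item 8: 8 × 2 × 8 = 128
After action: Item 4 → 8 × 8 × 5 = 320.
Revised RPNs: Item 3=504, Item 4=320, Item 5=189, Item 7=144, Item 8=128, Item 2=45, Item 6=32.
Highest is now Item 3 (504).

Item 3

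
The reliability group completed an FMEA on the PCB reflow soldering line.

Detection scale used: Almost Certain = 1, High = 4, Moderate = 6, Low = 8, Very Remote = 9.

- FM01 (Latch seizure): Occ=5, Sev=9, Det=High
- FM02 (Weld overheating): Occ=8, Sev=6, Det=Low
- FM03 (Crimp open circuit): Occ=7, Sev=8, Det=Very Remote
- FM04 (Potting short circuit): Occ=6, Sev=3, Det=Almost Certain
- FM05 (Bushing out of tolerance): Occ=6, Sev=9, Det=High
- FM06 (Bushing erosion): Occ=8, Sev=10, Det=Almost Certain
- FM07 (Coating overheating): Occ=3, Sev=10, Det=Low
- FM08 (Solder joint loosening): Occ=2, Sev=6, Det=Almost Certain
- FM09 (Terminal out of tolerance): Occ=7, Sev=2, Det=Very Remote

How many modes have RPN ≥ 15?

8

RPN = Severity × Occurrence × Detection:
  FM01: 9 × 5 × 4 = 180
  FM02: 6 × 8 × 8 = 384
  FM03: 8 × 7 × 9 = 504
  FM04: 3 × 6 × 1 = 18
  FM05: 9 × 6 × 4 = 216
  FM06: 10 × 8 × 1 = 80
  FM07: 10 × 3 × 8 = 240
  FM08: 6 × 2 × 1 = 12
  FM09: 2 × 7 × 9 = 126
Modes with RPN ≥ 15: FM01 (180), FM02 (384), FM03 (504), FM04 (18), FM05 (216), FM06 (80), FM07 (240), FM09 (126) → 8.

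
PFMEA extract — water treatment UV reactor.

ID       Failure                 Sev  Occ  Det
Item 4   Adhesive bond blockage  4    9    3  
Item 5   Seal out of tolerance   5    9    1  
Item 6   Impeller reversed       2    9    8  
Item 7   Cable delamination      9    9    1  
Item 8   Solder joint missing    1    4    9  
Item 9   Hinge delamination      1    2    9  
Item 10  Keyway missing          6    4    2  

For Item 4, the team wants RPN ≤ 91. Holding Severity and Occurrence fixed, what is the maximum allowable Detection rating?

2

Item 4: S=4, O=9, D=3 → current RPN = 108.
Fixed product = 36. Need 36 × D ≤ 91, so D ≤ 91/36 = 2.53.
Maximum integer Detection rating = 2 (gives RPN 72; D=3 would give 108 > 91).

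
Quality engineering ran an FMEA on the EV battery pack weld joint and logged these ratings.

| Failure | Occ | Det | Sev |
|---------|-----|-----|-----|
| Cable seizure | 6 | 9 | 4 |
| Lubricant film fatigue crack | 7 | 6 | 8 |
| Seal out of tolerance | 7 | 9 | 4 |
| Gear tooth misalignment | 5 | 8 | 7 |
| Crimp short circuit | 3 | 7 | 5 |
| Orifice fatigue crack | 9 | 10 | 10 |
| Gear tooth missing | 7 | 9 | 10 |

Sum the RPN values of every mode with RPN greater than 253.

2146

RPN = Severity × Occurrence × Detection:
  Cable seizure: 4 × 6 × 9 = 216
  Lubricant film fatigue crack: 8 × 7 × 6 = 336
  Seal out of tolerance: 4 × 7 × 9 = 252
  Gear tooth misalignment: 7 × 5 × 8 = 280
  Crimp short circuit: 5 × 3 × 7 = 105
  Orifice fatigue crack: 10 × 9 × 10 = 900
  Gear tooth missing: 10 × 7 × 9 = 630
RPN > 253: Lubricant film fatigue crack (336), Gear tooth misalignment (280), Orifice fatigue crack (900), Gear tooth missing (630).
Sum: 336 + 280 + 900 + 630 = 2146.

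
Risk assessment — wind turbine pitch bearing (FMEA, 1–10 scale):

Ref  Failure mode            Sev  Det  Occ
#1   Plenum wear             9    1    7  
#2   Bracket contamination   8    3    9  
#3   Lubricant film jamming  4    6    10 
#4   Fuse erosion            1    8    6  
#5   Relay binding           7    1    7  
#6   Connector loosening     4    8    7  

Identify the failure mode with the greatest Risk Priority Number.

RPN = Severity × Occurrence × Detection:
  #1: 9 × 7 × 1 = 63
  #2: 8 × 9 × 3 = 216
  #3: 4 × 10 × 6 = 240
  #4: 1 × 6 × 8 = 48
  #5: 7 × 7 × 1 = 49
  #6: 4 × 7 × 8 = 224
Highest RPN is 240 → #3.

#3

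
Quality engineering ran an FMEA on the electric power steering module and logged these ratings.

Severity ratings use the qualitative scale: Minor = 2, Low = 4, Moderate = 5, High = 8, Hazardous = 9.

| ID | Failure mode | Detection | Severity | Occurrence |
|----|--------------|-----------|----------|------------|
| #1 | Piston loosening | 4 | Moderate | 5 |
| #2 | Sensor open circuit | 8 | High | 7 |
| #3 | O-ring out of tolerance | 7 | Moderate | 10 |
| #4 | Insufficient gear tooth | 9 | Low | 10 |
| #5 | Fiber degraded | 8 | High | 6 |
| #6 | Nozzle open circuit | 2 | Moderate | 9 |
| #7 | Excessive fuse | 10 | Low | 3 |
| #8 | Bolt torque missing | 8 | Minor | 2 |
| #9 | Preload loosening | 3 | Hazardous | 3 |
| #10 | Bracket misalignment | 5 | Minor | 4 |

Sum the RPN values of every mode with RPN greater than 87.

RPN = Severity × Occurrence × Detection:
  #1: 5 × 5 × 4 = 100
  #2: 8 × 7 × 8 = 448
  #3: 5 × 10 × 7 = 350
  #4: 4 × 10 × 9 = 360
  #5: 8 × 6 × 8 = 384
  #6: 5 × 9 × 2 = 90
  #7: 4 × 3 × 10 = 120
  #8: 2 × 2 × 8 = 32
  #9: 9 × 3 × 3 = 81
  #10: 2 × 4 × 5 = 40
RPN > 87: #1 (100), #2 (448), #3 (350), #4 (360), #5 (384), #6 (90), #7 (120).
Sum: 100 + 448 + 350 + 360 + 384 + 90 + 120 = 1852.

1852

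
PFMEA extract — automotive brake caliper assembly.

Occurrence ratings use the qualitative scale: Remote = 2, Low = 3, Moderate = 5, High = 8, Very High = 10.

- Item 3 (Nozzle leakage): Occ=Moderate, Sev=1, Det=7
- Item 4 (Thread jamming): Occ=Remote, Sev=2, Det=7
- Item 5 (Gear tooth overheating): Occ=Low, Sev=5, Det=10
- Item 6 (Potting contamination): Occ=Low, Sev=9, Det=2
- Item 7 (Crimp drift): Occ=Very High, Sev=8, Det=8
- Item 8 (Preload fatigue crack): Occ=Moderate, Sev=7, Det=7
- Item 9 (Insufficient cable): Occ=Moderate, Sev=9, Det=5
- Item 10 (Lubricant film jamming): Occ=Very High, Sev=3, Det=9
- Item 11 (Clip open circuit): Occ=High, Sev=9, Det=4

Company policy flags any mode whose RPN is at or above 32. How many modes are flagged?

RPN = Severity × Occurrence × Detection:
  Item 3: 1 × 5 × 7 = 35
  Item 4: 2 × 2 × 7 = 28
  Item 5: 5 × 3 × 10 = 150
  Item 6: 9 × 3 × 2 = 54
  Item 7: 8 × 10 × 8 = 640
  Item 8: 7 × 5 × 7 = 245
  Item 9: 9 × 5 × 5 = 225
  Item 10: 3 × 10 × 9 = 270
  Item 11: 9 × 8 × 4 = 288
Modes with RPN ≥ 32: Item 3 (35), Item 5 (150), Item 6 (54), Item 7 (640), Item 8 (245), Item 9 (225), Item 10 (270), Item 11 (288) → 8.

8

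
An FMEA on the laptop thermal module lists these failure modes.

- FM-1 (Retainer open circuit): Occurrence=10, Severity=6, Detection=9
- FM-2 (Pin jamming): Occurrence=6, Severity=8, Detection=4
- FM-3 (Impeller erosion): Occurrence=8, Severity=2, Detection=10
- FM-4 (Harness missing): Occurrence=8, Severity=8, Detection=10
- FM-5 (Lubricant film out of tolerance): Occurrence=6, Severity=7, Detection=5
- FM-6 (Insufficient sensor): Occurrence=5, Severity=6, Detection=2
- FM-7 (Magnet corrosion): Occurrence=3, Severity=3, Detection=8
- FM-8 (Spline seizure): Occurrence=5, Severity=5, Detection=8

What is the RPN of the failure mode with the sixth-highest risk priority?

160

RPN = Severity × Occurrence × Detection:
  FM-1: 6 × 10 × 9 = 540
  FM-2: 8 × 6 × 4 = 192
  FM-3: 2 × 8 × 10 = 160
  FM-4: 8 × 8 × 10 = 640
  FM-5: 7 × 6 × 5 = 210
  FM-6: 6 × 5 × 2 = 60
  FM-7: 3 × 3 × 8 = 72
  FM-8: 5 × 5 × 8 = 200
Sorted descending: 640, 540, 210, 200, 192, 160, 72, 60.
The sixth-highest RPN is 160 (FM-3).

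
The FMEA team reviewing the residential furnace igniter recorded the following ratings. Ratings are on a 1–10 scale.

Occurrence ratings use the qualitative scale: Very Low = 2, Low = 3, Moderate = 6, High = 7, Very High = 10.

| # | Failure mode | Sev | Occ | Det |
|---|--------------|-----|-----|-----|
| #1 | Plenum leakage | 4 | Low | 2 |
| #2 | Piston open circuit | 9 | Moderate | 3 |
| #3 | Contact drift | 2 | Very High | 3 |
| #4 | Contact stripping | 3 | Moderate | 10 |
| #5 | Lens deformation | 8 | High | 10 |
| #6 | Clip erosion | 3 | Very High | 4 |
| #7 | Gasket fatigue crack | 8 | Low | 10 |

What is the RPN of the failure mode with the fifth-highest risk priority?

120

RPN = Severity × Occurrence × Detection:
  #1: 4 × 3 × 2 = 24
  #2: 9 × 6 × 3 = 162
  #3: 2 × 10 × 3 = 60
  #4: 3 × 6 × 10 = 180
  #5: 8 × 7 × 10 = 560
  #6: 3 × 10 × 4 = 120
  #7: 8 × 3 × 10 = 240
Sorted descending: 560, 240, 180, 162, 120, 60, 24.
The fifth-highest RPN is 120 (#6).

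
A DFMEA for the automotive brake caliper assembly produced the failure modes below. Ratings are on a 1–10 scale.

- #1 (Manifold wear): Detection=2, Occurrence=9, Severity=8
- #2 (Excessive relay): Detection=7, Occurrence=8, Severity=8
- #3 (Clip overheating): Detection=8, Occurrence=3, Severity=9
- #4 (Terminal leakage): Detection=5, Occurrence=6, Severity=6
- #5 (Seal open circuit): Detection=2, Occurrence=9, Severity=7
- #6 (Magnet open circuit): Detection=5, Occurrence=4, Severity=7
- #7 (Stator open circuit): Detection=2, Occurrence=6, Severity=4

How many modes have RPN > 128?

RPN = Severity × Occurrence × Detection:
  #1: 8 × 9 × 2 = 144
  #2: 8 × 8 × 7 = 448
  #3: 9 × 3 × 8 = 216
  #4: 6 × 6 × 5 = 180
  #5: 7 × 9 × 2 = 126
  #6: 7 × 4 × 5 = 140
  #7: 4 × 6 × 2 = 48
Modes with RPN > 128: #1 (144), #2 (448), #3 (216), #4 (180), #6 (140) → 5.

5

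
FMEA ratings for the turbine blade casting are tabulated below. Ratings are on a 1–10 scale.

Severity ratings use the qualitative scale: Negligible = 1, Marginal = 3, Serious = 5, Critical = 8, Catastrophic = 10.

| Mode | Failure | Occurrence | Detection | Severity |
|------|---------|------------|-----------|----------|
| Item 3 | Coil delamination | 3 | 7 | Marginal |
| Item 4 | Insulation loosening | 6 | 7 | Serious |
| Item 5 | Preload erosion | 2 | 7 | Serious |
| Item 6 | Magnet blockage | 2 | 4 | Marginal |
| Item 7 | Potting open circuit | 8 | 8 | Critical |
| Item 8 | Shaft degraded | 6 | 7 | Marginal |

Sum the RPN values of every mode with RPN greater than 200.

RPN = Severity × Occurrence × Detection:
  Item 3: 3 × 3 × 7 = 63
  Item 4: 5 × 6 × 7 = 210
  Item 5: 5 × 2 × 7 = 70
  Item 6: 3 × 2 × 4 = 24
  Item 7: 8 × 8 × 8 = 512
  Item 8: 3 × 6 × 7 = 126
RPN > 200: Item 4 (210), Item 7 (512).
Sum: 210 + 512 = 722.

722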